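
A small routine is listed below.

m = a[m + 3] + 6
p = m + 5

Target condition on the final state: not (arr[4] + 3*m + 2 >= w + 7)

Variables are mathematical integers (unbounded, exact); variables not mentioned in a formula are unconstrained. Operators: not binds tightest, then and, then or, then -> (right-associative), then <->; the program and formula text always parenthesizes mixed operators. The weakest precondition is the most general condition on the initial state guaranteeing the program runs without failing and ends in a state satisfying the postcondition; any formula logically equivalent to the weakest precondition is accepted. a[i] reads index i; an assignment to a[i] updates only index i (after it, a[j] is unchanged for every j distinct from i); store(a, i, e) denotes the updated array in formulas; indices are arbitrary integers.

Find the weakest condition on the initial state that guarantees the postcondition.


Working backward. After the program, the postcondition not (arr[4] + 3*m + 2 >= w + 7) must hold; in canonical form it is not (arr[4] + 3*m >= w + 5).
Before p := m + 5: not (arr[4] + 3*m >= w + 5)
Before m := a[m + 3] + 6: not (3*a[m + 3] + arr[4] >= w - 13)
Answer: WP = not (3*a[m + 3] + arr[4] >= w - 13)


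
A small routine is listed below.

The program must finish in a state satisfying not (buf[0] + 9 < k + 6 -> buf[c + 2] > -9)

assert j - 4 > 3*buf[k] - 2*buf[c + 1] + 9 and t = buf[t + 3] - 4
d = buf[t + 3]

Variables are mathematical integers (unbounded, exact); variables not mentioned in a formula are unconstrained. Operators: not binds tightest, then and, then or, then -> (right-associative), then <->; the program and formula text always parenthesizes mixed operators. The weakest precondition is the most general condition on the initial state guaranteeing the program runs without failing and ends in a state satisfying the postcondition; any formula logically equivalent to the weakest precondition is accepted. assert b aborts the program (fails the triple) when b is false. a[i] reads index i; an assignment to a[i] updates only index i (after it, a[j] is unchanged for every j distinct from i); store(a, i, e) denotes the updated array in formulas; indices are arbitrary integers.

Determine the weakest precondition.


Working backward. After the program, the postcondition not (buf[0] + 9 < k + 6 -> buf[c + 2] > -9) must hold; in canonical form it is not (buf[0] < k - 3 -> buf[c + 2] > -9).
Before d := buf[t + 3]: not (buf[0] < k - 3 -> buf[c + 2] > -9)
Before assert j - 4 > 3*buf[k] - 2*buf[c + 1] + 9 and t = buf[t + 3] - 4: 2*buf[c + 1] + j > 3*buf[k] + 13 and t = buf[t + 3] - 4 and (not (buf[0] < k - 3 -> buf[c + 2] > -9))
Answer: WP = 2*buf[c + 1] + j > 3*buf[k] + 13 and t = buf[t + 3] - 4 and (not (buf[0] < k - 3 -> buf[c + 2] > -9))


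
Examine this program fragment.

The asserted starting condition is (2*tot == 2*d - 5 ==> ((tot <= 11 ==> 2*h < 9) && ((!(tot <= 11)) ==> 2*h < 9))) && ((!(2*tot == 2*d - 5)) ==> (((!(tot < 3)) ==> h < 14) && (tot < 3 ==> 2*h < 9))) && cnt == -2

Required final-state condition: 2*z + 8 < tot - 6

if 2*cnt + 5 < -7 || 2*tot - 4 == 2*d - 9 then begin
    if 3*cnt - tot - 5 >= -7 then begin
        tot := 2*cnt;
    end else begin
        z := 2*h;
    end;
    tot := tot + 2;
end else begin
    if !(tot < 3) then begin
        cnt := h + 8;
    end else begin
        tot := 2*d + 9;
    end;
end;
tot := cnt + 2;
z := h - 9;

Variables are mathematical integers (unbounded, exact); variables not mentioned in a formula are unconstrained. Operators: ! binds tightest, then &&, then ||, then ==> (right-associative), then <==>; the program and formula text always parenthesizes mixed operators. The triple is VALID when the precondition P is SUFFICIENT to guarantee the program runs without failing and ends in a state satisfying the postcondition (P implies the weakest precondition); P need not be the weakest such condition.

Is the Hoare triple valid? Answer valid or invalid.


Working backward. After the program, the postcondition 2*z + 8 < tot - 6 must hold; in canonical form it is 2*z < tot - 14.
Before z := h - 9: 2*h < tot + 4
Before tot := cnt + 2: 2*h < cnt + 6
Then branch requires (3*cnt >= tot - 2 ==> 2*h < cnt + 6) && ((!(3*cnt >= tot - 2)) ==> 2*h < cnt + 6); else branch requires ((!(tot < 3)) ==> h < 14) && (tot < 3 ==> 2*h < cnt + 6).
Before the if: ((2*cnt < -12 || 2*tot == 2*d - 5) ==> ((3*cnt >= tot - 2 ==> 2*h < cnt + 6) && ((!(3*cnt >= tot - 2)) ==> 2*h < cnt + 6))) && ((!(2*cnt < -12 || 2*tot == 2*d - 5)) ==> (((!(tot < 3)) ==> h < 14) && (tot < 3 ==> 2*h < cnt + 6)))
The weakest precondition is ((2*cnt < -12 || 2*tot == 2*d - 5) ==> ((3*cnt >= tot - 2 ==> 2*h < cnt + 6) && ((!(3*cnt >= tot - 2)) ==> 2*h < cnt + 6))) && ((!(2*cnt < -12 || 2*tot == 2*d - 5)) ==> (((!(tot < 3)) ==> h < 14) && (tot < 3 ==> 2*h < cnt + 6))).
Check whether (2*tot == 2*d - 5 ==> ((tot <= 11 ==> 2*h < 9) && ((!(tot <= 11)) ==> 2*h < 9))) && ((!(2*tot == 2*d - 5)) ==> (((!(tot < 3)) ==> h < 14) && (tot < 3 ==> 2*h < 9))) && cnt == -2 implies it.
Countermodel: at the initial state cnt = -2, d = 0, h = 2, tot = 0, the precondition holds but the weakest precondition fails.
Answer: invalid


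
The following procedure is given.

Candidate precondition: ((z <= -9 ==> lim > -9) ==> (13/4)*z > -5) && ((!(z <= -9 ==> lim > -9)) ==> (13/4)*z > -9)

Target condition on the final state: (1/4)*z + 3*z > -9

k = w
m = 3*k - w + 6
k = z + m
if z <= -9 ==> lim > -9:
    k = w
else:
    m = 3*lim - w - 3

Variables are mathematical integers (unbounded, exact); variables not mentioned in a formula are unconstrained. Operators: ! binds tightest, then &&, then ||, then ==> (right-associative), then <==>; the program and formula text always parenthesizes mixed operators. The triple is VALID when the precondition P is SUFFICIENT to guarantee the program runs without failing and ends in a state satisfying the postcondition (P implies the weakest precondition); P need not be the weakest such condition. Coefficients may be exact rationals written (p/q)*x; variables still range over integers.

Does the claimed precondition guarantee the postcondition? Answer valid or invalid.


Working backward. After the program, the postcondition (1/4)*z + 3*z > -9 must hold; in canonical form it is (13/4)*z > -9.
Then branch requires (13/4)*z > -9; else branch requires (13/4)*z > -9.
Before the if: ((z <= -9 ==> lim > -9) ==> (13/4)*z > -9) && ((!(z <= -9 ==> lim > -9)) ==> (13/4)*z > -9)
Before k := z + m: ((z <= -9 ==> lim > -9) ==> (13/4)*z > -9) && ((!(z <= -9 ==> lim > -9)) ==> (13/4)*z > -9)
Before m := 3*k - w + 6: ((z <= -9 ==> lim > -9) ==> (13/4)*z > -9) && ((!(z <= -9 ==> lim > -9)) ==> (13/4)*z > -9)
Before k := w: ((z <= -9 ==> lim > -9) ==> (13/4)*z > -9) && ((!(z <= -9 ==> lim > -9)) ==> (13/4)*z > -9)
The weakest precondition is ((z <= -9 ==> lim > -9) ==> (13/4)*z > -9) && ((!(z <= -9 ==> lim > -9)) ==> (13/4)*z > -9).
Check whether ((z <= -9 ==> lim > -9) ==> (13/4)*z > -5) && ((!(z <= -9 ==> lim > -9)) ==> (13/4)*z > -9) implies it.
Every state satisfying the precondition satisfies the weakest precondition: the implication holds.
Answer: valid


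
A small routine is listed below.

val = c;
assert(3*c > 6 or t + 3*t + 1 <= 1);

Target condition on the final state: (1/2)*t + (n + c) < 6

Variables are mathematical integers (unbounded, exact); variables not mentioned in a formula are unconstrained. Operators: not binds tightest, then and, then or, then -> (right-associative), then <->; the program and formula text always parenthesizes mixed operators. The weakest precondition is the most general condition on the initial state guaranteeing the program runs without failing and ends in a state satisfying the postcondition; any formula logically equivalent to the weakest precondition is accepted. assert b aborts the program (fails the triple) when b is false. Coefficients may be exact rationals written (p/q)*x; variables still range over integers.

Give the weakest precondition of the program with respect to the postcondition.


Working backward. After the program, the postcondition (1/2)*t + (n + c) < 6 must hold; in canonical form it is c + n + (1/2)*t < 6.
Before assert 3*c > 6 or t + 3*t + 1 <= 1: (3*c > 6 or 4*t <= 0) and c + n + (1/2)*t < 6
Before val := c: (3*c > 6 or 4*t <= 0) and c + n + (1/2)*t < 6
Answer: WP = (3*c > 6 or 4*t <= 0) and c + n + (1/2)*t < 6


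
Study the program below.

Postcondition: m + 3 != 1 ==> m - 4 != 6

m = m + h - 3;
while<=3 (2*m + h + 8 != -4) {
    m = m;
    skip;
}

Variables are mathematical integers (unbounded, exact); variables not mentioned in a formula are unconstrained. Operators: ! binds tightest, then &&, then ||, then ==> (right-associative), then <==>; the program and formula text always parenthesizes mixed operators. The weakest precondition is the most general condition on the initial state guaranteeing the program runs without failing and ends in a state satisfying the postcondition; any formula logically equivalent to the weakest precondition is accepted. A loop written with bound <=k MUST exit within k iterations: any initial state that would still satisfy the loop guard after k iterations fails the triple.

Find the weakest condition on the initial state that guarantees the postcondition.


Working backward. After the program, the postcondition m + 3 != 1 ==> m - 4 != 6 must hold; in canonical form it is m != -2 ==> m != 10.
Before the loop (bound <=3), unroll the exhaustion recursion (WP_0 = exit-now case; WP_j = one more guarded iteration, up to j = 3):
  WP_0: (!(h + 2*m != -12)) && (m != -2 ==> m != 10)
  WP_1: (h + 2*m != -12 ==> ((!(h + 2*m != -12)) && (m != -2 ==> m != 10))) && ((!(h + 2*m != -12)) ==> (m != -2 ==> m != 10))
  WP_2: (h + 2*m != -12 ==> ((h + 2*m != -12 ==> ((!(h + 2*m != -12)) && (m != -2 ==> m != 10))) && ((!(h + 2*m != -12)) ==> (m != -2 ==> m != 10)))) && ((!(h + 2*m != -12)) ==> (m != -2 ==> m != 10))
  WP_3: (h + 2*m != -12 ==> ((h + 2*m != -12 ==> ((h + 2*m != -12 ==> ((!(h + 2*m != -12)) && (m != -2 ==> m != 10))) && ((!(h + 2*m != -12)) ==> (m != -2 ==> m != 10)))) && ((!(h + 2*m != -12)) ==> (m != -2 ==> m != 10)))) && ((!(h + 2*m != -12)) ==> (m != -2 ==> m != 10))
So before the loop: (h + 2*m != -12 ==> ((h + 2*m != -12 ==> ((h + 2*m != -12 ==> ((!(h + 2*m != -12)) && (m != -2 ==> m != 10))) && ((!(h + 2*m != -12)) ==> (m != -2 ==> m != 10)))) && ((!(h + 2*m != -12)) ==> (m != -2 ==> m != 10)))) && ((!(h + 2*m != -12)) ==> (m != -2 ==> m != 10))
Before m := m + h - 3: (3*h + 2*m != -6 ==> ((3*h + 2*m != -6 ==> ((3*h + 2*m != -6 ==> ((!(3*h + 2*m != -6)) && (h + m != 1 ==> h + m != 13))) && ((!(3*h + 2*m != -6)) ==> (h + m != 1 ==> h + m != 13)))) && ((!(3*h + 2*m != -6)) ==> (h + m != 1 ==> h + m != 13)))) && ((!(3*h + 2*m != -6)) ==> (h + m != 1 ==> h + m != 13))
Answer: WP = (3*h + 2*m != -6 ==> ((3*h + 2*m != -6 ==> ((3*h + 2*m != -6 ==> ((!(3*h + 2*m != -6)) && (h + m != 1 ==> h + m != 13))) && ((!(3*h + 2*m != -6)) ==> (h + m != 1 ==> h + m != 13)))) && ((!(3*h + 2*m != -6)) ==> (h + m != 1 ==> h + m != 13)))) && ((!(3*h + 2*m != -6)) ==> (h + m != 1 ==> h + m != 13))


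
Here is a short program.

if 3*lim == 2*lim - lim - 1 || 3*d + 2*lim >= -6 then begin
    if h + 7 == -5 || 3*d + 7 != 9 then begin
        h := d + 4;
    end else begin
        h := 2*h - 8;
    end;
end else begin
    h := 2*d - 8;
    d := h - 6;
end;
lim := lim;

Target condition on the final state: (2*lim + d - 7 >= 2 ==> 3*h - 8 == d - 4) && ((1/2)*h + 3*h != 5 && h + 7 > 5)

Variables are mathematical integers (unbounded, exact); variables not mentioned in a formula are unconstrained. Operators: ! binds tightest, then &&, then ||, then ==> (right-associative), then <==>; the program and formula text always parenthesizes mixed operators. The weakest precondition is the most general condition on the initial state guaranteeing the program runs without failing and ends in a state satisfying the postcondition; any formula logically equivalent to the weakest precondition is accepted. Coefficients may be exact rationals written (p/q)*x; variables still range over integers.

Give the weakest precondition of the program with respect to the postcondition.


Working backward. After the program, the postcondition (2*lim + d - 7 >= 2 ==> 3*h - 8 == d - 4) && ((1/2)*h + 3*h != 5 && h + 7 > 5) must hold; in canonical form it is (d + 2*lim >= 9 ==> 3*h == d + 4) && (7/2)*h != 5 && h > -2.
Before lim := lim: (d + 2*lim >= 9 ==> 3*h == d + 4) && (7/2)*h != 5 && h > -2
Then branch requires ((h == -12 || 3*d != 2) ==> ((d + 2*lim >= 9 ==> 2*d == -8) && (7/2)*d != -9 && d > -6)) && ((!(h == -12 || 3*d != 2)) ==> ((d + 2*lim >= 9 ==> 6*h == d + 28) && 7*h != 33 && 2*h > 6)); else branch requires (2*d + 2*lim >= 23 ==> 4*d == 14) && 7*d != 33 && 2*d > 6.
Before the if: ((2*lim == -1 || 3*d + 2*lim >= -6) ==> (((h == -12 || 3*d != 2) ==> ((d + 2*lim >= 9 ==> 2*d == -8) && (7/2)*d != -9 && d > -6)) && ((!(h == -12 || 3*d != 2)) ==> ((d + 2*lim >= 9 ==> 6*h == d + 28) && 7*h != 33 && 2*h > 6)))) && ((!(2*lim == -1 || 3*d + 2*lim >= -6)) ==> ((2*d + 2*lim >= 23 ==> 4*d == 14) && 7*d != 33 && 2*d > 6))
Answer: WP = ((2*lim == -1 || 3*d + 2*lim >= -6) ==> (((h == -12 || 3*d != 2) ==> ((d + 2*lim >= 9 ==> 2*d == -8) && (7/2)*d != -9 && d > -6)) && ((!(h == -12 || 3*d != 2)) ==> ((d + 2*lim >= 9 ==> 6*h == d + 28) && 7*h != 33 && 2*h > 6)))) && ((!(2*lim == -1 || 3*d + 2*lim >= -6)) ==> ((2*d + 2*lim >= 23 ==> 4*d == 14) && 7*d != 33 && 2*d > 6))


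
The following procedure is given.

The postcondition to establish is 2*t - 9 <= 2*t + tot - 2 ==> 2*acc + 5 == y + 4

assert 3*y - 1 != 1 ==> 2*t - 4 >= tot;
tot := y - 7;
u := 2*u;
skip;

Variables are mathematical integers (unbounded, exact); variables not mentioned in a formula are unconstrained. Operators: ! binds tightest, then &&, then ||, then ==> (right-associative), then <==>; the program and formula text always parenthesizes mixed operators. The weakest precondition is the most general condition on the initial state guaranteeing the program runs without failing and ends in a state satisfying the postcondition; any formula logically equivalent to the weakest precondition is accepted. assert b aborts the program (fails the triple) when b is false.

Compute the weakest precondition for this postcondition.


Working backward. After the program, the postcondition 2*t - 9 <= 2*t + tot - 2 ==> 2*acc + 5 == y + 4 must hold; in canonical form it is tot >= -7 ==> 2*acc == y - 1.
Before skip: tot >= -7 ==> 2*acc == y - 1
Before u := 2*u: tot >= -7 ==> 2*acc == y - 1
Before tot := y - 7: y >= 0 ==> 2*acc == y - 1
Before assert 3*y - 1 != 1 ==> 2*t - 4 >= tot: (3*y != 2 ==> 2*t >= tot + 4) && (y >= 0 ==> 2*acc == y - 1)
Answer: WP = (3*y != 2 ==> 2*t >= tot + 4) && (y >= 0 ==> 2*acc == y - 1)


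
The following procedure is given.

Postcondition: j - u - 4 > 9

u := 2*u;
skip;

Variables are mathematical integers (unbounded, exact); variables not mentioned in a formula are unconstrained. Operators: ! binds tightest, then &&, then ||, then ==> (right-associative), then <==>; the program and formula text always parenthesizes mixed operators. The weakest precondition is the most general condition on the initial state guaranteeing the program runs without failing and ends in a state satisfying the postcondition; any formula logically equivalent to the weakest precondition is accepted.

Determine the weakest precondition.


Working backward. After the program, the postcondition j - u - 4 > 9 must hold; in canonical form it is j > u + 13.
Before skip: j > u + 13
Before u := 2*u: j > 2*u + 13
Answer: WP = j > 2*u + 13


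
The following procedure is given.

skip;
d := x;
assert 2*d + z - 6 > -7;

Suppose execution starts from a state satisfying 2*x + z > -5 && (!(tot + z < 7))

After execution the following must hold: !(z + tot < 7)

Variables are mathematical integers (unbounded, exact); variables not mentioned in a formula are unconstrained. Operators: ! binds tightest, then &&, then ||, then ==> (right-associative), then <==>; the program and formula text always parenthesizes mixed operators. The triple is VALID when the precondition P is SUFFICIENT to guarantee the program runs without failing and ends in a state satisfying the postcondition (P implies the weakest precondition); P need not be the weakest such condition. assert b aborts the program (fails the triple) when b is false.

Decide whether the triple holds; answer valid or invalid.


Working backward. After the program, the postcondition !(z + tot < 7) must hold; in canonical form it is !(tot + z < 7).
Before assert 2*d + z - 6 > -7: 2*d + z > -1 && (!(tot + z < 7))
Before d := x: 2*x + z > -1 && (!(tot + z < 7))
Before skip: 2*x + z > -1 && (!(tot + z < 7))
The weakest precondition is 2*x + z > -1 && (!(tot + z < 7)).
Check whether 2*x + z > -5 && (!(tot + z < 7)) implies it.
Countermodel: at the initial state tot = 11, x = 0, z = -4, the precondition holds but the weakest precondition fails.
Answer: invalid


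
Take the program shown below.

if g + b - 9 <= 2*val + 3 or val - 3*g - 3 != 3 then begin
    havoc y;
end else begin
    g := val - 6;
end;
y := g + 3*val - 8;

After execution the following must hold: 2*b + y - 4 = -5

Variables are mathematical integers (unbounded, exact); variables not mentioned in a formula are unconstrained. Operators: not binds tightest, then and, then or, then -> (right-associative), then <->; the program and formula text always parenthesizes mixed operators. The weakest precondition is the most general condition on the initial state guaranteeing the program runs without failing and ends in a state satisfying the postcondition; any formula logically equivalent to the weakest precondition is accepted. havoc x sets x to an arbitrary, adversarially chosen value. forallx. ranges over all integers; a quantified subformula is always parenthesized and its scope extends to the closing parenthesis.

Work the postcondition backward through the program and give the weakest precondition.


Working backward. After the program, the postcondition 2*b + y - 4 = -5 must hold; in canonical form it is 2*b + y = -1.
Before y := g + 3*val - 8: 2*b + g + 3*val = 7
Then branch requires 2*b + g + 3*val = 7; else branch requires 2*b + 4*val = 13.
Before the if: ((b + g <= 2*val + 12 or val != 3*g + 6) -> 2*b + g + 3*val = 7) and ((not (b + g <= 2*val + 12 or val != 3*g + 6)) -> 2*b + 4*val = 13)
Answer: WP = ((b + g <= 2*val + 12 or val != 3*g + 6) -> 2*b + g + 3*val = 7) and ((not (b + g <= 2*val + 12 or val != 3*g + 6)) -> 2*b + 4*val = 13)


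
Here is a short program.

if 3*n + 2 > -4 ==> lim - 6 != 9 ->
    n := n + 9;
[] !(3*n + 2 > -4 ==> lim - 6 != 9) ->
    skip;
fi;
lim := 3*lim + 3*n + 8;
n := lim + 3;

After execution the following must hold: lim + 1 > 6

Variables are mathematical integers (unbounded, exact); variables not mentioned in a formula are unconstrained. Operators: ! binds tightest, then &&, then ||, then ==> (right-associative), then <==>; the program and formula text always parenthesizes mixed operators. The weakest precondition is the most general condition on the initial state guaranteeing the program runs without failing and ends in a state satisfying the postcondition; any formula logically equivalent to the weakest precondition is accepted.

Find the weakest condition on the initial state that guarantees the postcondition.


Working backward. After the program, the postcondition lim + 1 > 6 must hold; in canonical form it is lim > 5.
Before n := lim + 3: lim > 5
Before lim := 3*lim + 3*n + 8: 3*lim + 3*n > -3
Then branch requires 3*lim + 3*n > -30; else branch requires 3*lim + 3*n > -3.
Before the if: ((3*n > -6 ==> lim != 15) ==> 3*lim + 3*n > -30) && ((!(3*n > -6 ==> lim != 15)) ==> 3*lim + 3*n > -3)
Answer: WP = ((3*n > -6 ==> lim != 15) ==> 3*lim + 3*n > -30) && ((!(3*n > -6 ==> lim != 15)) ==> 3*lim + 3*n > -3)


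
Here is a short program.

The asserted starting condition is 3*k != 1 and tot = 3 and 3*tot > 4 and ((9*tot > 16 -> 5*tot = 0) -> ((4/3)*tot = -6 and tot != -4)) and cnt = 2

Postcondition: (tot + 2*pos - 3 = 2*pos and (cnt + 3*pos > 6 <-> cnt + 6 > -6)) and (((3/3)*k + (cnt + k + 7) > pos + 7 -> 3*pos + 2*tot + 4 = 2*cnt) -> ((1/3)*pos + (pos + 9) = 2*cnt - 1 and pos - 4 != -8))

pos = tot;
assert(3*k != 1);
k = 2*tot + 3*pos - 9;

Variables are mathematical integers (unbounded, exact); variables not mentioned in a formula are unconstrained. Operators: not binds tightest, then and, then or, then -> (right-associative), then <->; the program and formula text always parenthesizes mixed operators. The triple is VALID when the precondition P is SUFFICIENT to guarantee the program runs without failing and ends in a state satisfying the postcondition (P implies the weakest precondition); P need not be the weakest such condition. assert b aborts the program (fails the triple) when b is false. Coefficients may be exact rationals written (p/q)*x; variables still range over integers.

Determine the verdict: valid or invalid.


Working backward. After the program, the postcondition (tot + 2*pos - 3 = 2*pos and (cnt + 3*pos > 6 <-> cnt + 6 > -6)) and (((3/3)*k + (cnt + k + 7) > pos + 7 -> 3*pos + 2*tot + 4 = 2*cnt) -> ((1/3)*pos + (pos + 9) = 2*cnt - 1 and pos - 4 != -8)) must hold; in canonical form it is tot = 3 and (cnt + 3*pos > 6 <-> cnt > -12) and ((cnt + 2*k > pos -> 3*pos + 2*tot = 2*cnt - 4) -> ((4/3)*pos = 2*cnt - 10 and pos != -4)).
Before k := 2*tot + 3*pos - 9: tot = 3 and (cnt + 3*pos > 6 <-> cnt > -12) and ((cnt + 5*pos + 4*tot > 18 -> 3*pos + 2*tot = 2*cnt - 4) -> ((4/3)*pos = 2*cnt - 10 and pos != -4))
Before assert 3*k != 1: 3*k != 1 and tot = 3 and (cnt + 3*pos > 6 <-> cnt > -12) and ((cnt + 5*pos + 4*tot > 18 -> 3*pos + 2*tot = 2*cnt - 4) -> ((4/3)*pos = 2*cnt - 10 and pos != -4))
Before pos := tot: 3*k != 1 and tot = 3 and (cnt + 3*tot > 6 <-> cnt > -12) and ((cnt + 9*tot > 18 -> 5*tot = 2*cnt - 4) -> ((4/3)*tot = 2*cnt - 10 and tot != -4))
The weakest precondition is 3*k != 1 and tot = 3 and (cnt + 3*tot > 6 <-> cnt > -12) and ((cnt + 9*tot > 18 -> 5*tot = 2*cnt - 4) -> ((4/3)*tot = 2*cnt - 10 and tot != -4)).
Check whether 3*k != 1 and tot = 3 and 3*tot > 4 and ((9*tot > 16 -> 5*tot = 0) -> ((4/3)*tot = -6 and tot != -4)) and cnt = 2 implies it.
Every state satisfying the precondition satisfies the weakest precondition: the implication holds.
Answer: valid


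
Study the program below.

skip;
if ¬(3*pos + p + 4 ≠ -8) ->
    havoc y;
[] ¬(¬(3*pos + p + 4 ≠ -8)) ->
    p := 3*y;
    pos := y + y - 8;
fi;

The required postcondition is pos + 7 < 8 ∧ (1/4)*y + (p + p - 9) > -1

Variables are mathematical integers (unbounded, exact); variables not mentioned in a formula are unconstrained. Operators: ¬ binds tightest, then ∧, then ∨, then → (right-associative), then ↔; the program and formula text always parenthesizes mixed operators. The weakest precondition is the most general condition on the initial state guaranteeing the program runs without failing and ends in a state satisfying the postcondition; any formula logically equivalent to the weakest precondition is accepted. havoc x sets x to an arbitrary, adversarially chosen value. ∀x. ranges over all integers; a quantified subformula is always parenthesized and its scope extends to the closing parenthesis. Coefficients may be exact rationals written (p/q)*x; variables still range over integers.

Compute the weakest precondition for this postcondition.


Working backward. After the program, the postcondition pos + 7 < 8 ∧ (1/4)*y + (p + p - 9) > -1 must hold; in canonical form it is pos < 1 ∧ 2*p + (1/4)*y > 8.
Then branch requires ∀y_1. (pos < 1 ∧ 2*p + (1/4)*y_1 > 8); else branch requires 2*y < 9 ∧ (25/4)*y > 8.
Before the if: ((¬(p + 3*pos ≠ -12)) → (∀y_1. (pos < 1 ∧ 2*p + (1/4)*y_1 > 8))) ∧ (p + 3*pos ≠ -12 → (2*y < 9 ∧ (25/4)*y > 8))
Before skip: ((¬(p + 3*pos ≠ -12)) → (∀y_1. (pos < 1 ∧ 2*p + (1/4)*y_1 > 8))) ∧ (p + 3*pos ≠ -12 → (2*y < 9 ∧ (25/4)*y > 8))
Answer: WP = ((¬(p + 3*pos ≠ -12)) → (∀y_1. (pos < 1 ∧ 2*p + (1/4)*y_1 > 8))) ∧ (p + 3*pos ≠ -12 → (2*y < 9 ∧ (25/4)*y > 8))


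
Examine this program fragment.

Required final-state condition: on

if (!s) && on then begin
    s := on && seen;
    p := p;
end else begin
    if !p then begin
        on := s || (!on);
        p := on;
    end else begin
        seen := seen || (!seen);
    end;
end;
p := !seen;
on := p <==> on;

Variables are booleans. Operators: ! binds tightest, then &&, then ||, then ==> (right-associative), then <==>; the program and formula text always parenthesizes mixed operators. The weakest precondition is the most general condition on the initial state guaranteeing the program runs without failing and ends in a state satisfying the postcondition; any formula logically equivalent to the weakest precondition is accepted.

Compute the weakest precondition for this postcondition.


Working backward. After the program, on must hold.
Before on := p <==> on: p <==> on
Before p := !seen: (!seen) <==> on
Then branch requires (!seen) <==> on; else branch requires ((!p) ==> ((!seen) <==> (s || (!on)))) && (p ==> (!on)).
Before the if: (((!s) && on) ==> ((!seen) <==> on)) && ((!((!s) && on)) ==> (((!p) ==> ((!seen) <==> (s || (!on)))) && (p ==> (!on))))
Answer: WP = (((!s) && on) ==> ((!seen) <==> on)) && ((!((!s) && on)) ==> (((!p) ==> ((!seen) <==> (s || (!on)))) && (p ==> (!on))))


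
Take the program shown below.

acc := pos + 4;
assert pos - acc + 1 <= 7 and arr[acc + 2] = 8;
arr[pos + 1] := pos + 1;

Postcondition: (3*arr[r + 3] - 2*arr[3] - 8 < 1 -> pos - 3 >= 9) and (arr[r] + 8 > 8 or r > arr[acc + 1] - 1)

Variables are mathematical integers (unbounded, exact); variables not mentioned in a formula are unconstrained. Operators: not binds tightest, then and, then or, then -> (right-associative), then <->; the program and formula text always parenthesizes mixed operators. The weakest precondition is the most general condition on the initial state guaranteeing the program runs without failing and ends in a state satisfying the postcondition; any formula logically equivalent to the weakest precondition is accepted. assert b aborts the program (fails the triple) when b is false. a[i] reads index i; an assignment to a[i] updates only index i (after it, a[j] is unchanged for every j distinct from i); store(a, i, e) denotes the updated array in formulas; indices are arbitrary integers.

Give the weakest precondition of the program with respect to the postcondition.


Working backward. After the program, the postcondition (3*arr[r + 3] - 2*arr[3] - 8 < 1 -> pos - 3 >= 9) and (arr[r] + 8 > 8 or r > arr[acc + 1] - 1) must hold; in canonical form it is (3*arr[r + 3] < 2*arr[3] + 9 -> pos >= 12) and (arr[r] > 0 or r > arr[acc + 1] - 1).
Before arr[pos + 1] := pos + 1: (3*store(arr, pos + 1, pos + 1)[r + 3] < 2*store(arr, pos + 1, pos + 1)[3] + 9 -> pos >= 12) and (store(arr, pos + 1, pos + 1)[r] > 0 or r > store(arr, pos + 1, pos + 1)[acc + 1] - 1)
Before assert pos - acc + 1 <= 7 and arr[acc + 2] = 8: pos <= acc + 6 and arr[acc + 2] = 8 and (3*store(arr, pos + 1, pos + 1)[r + 3] < 2*store(arr, pos + 1, pos + 1)[3] + 9 -> pos >= 12) and (store(arr, pos + 1, pos + 1)[r] > 0 or r > store(arr, pos + 1, pos + 1)[acc + 1] - 1)
Before acc := pos + 4: arr[pos + 6] = 8 and (3*store(arr, pos + 1, pos + 1)[r + 3] < 2*store(arr, pos + 1, pos + 1)[3] + 9 -> pos >= 12) and (store(arr, pos + 1, pos + 1)[r] > 0 or r > store(arr, pos + 1, pos + 1)[pos + 5] - 1)
Answer: WP = arr[pos + 6] = 8 and (3*store(arr, pos + 1, pos + 1)[r + 3] < 2*store(arr, pos + 1, pos + 1)[3] + 9 -> pos >= 12) and (store(arr, pos + 1, pos + 1)[r] > 0 or r > store(arr, pos + 1, pos + 1)[pos + 5] - 1)


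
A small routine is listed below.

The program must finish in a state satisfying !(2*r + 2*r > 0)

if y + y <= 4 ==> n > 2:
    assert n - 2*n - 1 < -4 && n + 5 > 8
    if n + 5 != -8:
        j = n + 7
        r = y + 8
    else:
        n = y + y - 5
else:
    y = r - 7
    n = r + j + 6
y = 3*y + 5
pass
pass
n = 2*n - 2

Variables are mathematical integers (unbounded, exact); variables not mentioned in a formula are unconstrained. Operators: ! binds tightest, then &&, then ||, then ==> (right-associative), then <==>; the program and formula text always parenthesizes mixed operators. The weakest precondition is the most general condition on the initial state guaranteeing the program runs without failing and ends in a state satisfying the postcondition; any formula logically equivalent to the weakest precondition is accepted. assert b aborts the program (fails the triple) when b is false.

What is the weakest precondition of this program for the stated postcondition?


Working backward. After the program, the postcondition !(2*r + 2*r > 0) must hold; in canonical form it is !(4*r > 0).
Before n := 2*n - 2: !(4*r > 0)
Before skip: !(4*r > 0)
Before skip: !(4*r > 0)
Before y := 3*y + 5: !(4*r > 0)
Then branch requires n > 3 && (n != -13 ==> (!(4*y > -32))) && ((!(n != -13)) ==> (!(4*r > 0))); else branch requires !(4*r > 0).
Before the if: ((2*y <= 4 ==> n > 2) ==> (n > 3 && (n != -13 ==> (!(4*y > -32))) && ((!(n != -13)) ==> (!(4*r > 0))))) && ((!(2*y <= 4 ==> n > 2)) ==> (!(4*r > 0)))
Answer: WP = ((2*y <= 4 ==> n > 2) ==> (n > 3 && (n != -13 ==> (!(4*y > -32))) && ((!(n != -13)) ==> (!(4*r > 0))))) && ((!(2*y <= 4 ==> n > 2)) ==> (!(4*r > 0)))


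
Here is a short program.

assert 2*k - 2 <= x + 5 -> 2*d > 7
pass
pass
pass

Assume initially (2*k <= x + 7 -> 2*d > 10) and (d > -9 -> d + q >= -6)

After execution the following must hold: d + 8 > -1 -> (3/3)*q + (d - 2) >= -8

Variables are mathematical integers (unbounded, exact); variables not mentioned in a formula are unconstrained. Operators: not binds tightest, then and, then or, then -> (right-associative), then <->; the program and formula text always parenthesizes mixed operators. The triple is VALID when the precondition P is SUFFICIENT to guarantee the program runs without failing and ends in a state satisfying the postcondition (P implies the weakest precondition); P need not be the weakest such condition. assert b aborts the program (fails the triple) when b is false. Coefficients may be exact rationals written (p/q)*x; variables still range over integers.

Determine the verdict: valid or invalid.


Working backward. After the program, the postcondition d + 8 > -1 -> (3/3)*q + (d - 2) >= -8 must hold; in canonical form it is d > -9 -> d + q >= -6.
Before skip: d > -9 -> d + q >= -6
Before skip: d > -9 -> d + q >= -6
Before skip: d > -9 -> d + q >= -6
Before assert 2*k - 2 <= x + 5 -> 2*d > 7: (2*k <= x + 7 -> 2*d > 7) and (d > -9 -> d + q >= -6)
The weakest precondition is (2*k <= x + 7 -> 2*d > 7) and (d > -9 -> d + q >= -6).
Check whether (2*k <= x + 7 -> 2*d > 10) and (d > -9 -> d + q >= -6) implies it.
Every state satisfying the precondition satisfies the weakest precondition: the implication holds.
Answer: valid


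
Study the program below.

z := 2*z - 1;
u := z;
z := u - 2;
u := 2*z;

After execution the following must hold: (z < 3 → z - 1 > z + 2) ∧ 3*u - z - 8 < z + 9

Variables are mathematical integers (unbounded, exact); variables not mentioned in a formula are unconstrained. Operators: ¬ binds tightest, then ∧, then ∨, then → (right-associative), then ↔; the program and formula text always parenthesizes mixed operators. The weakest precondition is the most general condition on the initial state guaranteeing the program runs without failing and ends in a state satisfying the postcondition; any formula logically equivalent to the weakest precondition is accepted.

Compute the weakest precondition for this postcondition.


Working backward. After the program, the postcondition (z < 3 → z - 1 > z + 2) ∧ 3*u - z - 8 < z + 9 must hold; in canonical form it is (¬(z < 3)) ∧ 3*u < 2*z + 17.
Before u := 2*z: (¬(z < 3)) ∧ 4*z < 17
Before z := u - 2: (¬(u < 5)) ∧ 4*u < 25
Before u := z: (¬(z < 5)) ∧ 4*z < 25
Before z := 2*z - 1: (¬(2*z < 6)) ∧ 8*z < 29
Answer: WP = (¬(2*z < 6)) ∧ 8*z < 29


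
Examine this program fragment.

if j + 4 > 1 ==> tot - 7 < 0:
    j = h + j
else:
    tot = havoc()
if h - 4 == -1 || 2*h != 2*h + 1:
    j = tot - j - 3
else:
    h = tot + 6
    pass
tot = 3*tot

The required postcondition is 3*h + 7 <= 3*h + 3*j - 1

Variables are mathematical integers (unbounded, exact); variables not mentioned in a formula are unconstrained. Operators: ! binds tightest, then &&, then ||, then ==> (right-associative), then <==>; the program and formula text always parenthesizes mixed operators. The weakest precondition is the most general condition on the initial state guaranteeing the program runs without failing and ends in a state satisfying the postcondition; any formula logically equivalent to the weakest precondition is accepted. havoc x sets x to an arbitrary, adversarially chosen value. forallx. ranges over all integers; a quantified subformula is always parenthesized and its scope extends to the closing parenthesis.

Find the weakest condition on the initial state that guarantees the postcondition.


Working backward. After the program, the postcondition 3*h + 7 <= 3*h + 3*j - 1 must hold; in canonical form it is 3*j >= 8.
Before tot := 3*tot: 3*j >= 8
Then branch requires 3*tot >= 3*j + 17; else branch requires 3*j >= 8.
Before the if: 3*tot >= 3*j + 17
Then branch requires 3*tot >= 3*h + 3*j + 17; else branch requires forall tot_1. 3*tot_1 >= 3*j + 17.
Before the if: ((j > -3 ==> tot < 7) ==> 3*tot >= 3*h + 3*j + 17) && ((!(j > -3 ==> tot < 7)) ==> (forall tot_1. 3*tot_1 >= 3*j + 17))
Answer: WP = ((j > -3 ==> tot < 7) ==> 3*tot >= 3*h + 3*j + 17) && ((!(j > -3 ==> tot < 7)) ==> (forall tot_1. 3*tot_1 >= 3*j + 17))


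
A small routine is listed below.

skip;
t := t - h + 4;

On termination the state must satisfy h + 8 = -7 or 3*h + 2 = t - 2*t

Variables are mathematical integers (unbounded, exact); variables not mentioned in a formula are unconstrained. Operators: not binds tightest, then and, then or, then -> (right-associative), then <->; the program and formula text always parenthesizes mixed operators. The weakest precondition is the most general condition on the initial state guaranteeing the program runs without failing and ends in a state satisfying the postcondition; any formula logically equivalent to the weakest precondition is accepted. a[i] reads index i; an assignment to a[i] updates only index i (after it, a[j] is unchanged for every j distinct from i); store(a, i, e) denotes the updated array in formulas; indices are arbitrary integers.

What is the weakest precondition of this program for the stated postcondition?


Working backward. After the program, the postcondition h + 8 = -7 or 3*h + 2 = t - 2*t must hold; in canonical form it is h = -15 or 3*h + t = -2.
Before t := t - h + 4: h = -15 or 2*h + t = -6
Before skip: h = -15 or 2*h + t = -6
Answer: WP = h = -15 or 2*h + t = -6


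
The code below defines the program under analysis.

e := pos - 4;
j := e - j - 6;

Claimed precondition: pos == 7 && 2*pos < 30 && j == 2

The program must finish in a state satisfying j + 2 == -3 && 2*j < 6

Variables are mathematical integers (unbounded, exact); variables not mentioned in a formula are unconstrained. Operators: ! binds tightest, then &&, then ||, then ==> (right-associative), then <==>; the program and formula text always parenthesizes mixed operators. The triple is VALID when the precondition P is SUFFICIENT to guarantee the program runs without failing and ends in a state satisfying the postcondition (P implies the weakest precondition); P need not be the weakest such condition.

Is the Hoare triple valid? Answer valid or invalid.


Working backward. After the program, the postcondition j + 2 == -3 && 2*j < 6 must hold; in canonical form it is j == -5 && 2*j < 6.
Before j := e - j - 6: e == j + 1 && 2*e < 2*j + 18
Before e := pos - 4: pos == j + 5 && 2*pos < 2*j + 26
The weakest precondition is pos == j + 5 && 2*pos < 2*j + 26.
Check whether pos == 7 && 2*pos < 30 && j == 2 implies it.
Every state satisfying the precondition satisfies the weakest precondition: the implication holds.
Answer: valid


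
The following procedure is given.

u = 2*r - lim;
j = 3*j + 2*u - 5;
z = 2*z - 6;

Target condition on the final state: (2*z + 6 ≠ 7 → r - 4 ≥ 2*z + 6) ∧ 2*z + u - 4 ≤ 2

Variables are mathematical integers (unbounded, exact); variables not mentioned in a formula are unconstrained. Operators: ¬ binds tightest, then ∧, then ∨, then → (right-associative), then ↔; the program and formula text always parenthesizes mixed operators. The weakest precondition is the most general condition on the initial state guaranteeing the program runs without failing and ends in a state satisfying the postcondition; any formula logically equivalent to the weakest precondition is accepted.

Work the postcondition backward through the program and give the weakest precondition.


Working backward. After the program, the postcondition (2*z + 6 ≠ 7 → r - 4 ≥ 2*z + 6) ∧ 2*z + u - 4 ≤ 2 must hold; in canonical form it is (2*z ≠ 1 → r ≥ 2*z + 10) ∧ u + 2*z ≤ 6.
Before z := 2*z - 6: (4*z ≠ 13 → r ≥ 4*z - 2) ∧ u + 4*z ≤ 18
Before j := 3*j + 2*u - 5: (4*z ≠ 13 → r ≥ 4*z - 2) ∧ u + 4*z ≤ 18
Before u := 2*r - lim: (4*z ≠ 13 → r ≥ 4*z - 2) ∧ 2*r + 4*z ≤ lim + 18
Answer: WP = (4*z ≠ 13 → r ≥ 4*z - 2) ∧ 2*r + 4*z ≤ lim + 18


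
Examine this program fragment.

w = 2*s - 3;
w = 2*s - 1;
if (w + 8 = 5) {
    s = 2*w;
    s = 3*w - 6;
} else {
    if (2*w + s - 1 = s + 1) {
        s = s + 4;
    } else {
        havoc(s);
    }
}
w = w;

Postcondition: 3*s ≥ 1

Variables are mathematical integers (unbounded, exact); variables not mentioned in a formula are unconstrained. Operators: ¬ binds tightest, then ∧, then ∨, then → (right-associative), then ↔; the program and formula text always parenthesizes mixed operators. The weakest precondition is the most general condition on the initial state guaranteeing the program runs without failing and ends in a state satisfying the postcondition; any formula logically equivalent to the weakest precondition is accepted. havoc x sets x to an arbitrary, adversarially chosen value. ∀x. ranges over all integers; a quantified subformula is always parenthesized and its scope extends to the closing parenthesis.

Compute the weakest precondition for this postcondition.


Working backward. After the program, 3*s ≥ 1 must hold.
Before w := w: 3*s ≥ 1
Then branch requires 9*w ≥ 19; else branch requires (2*w = 2 → 3*s ≥ -11) ∧ ((¬(2*w = 2)) → (∀s_1. 3*s_1 ≥ 1)).
Before the if: (w = -3 → 9*w ≥ 19) ∧ ((¬(w = -3)) → ((2*w = 2 → 3*s ≥ -11) ∧ ((¬(2*w = 2)) → (∀s_1. 3*s_1 ≥ 1))))
Before w := 2*s - 1: (2*s = -2 → 18*s ≥ 28) ∧ ((¬(2*s = -2)) → ((4*s = 4 → 3*s ≥ -11) ∧ ((¬(4*s = 4)) → (∀s_1. 3*s_1 ≥ 1))))
Before w := 2*s - 3: (2*s = -2 → 18*s ≥ 28) ∧ ((¬(2*s = -2)) → ((4*s = 4 → 3*s ≥ -11) ∧ ((¬(4*s = 4)) → (∀s_1. 3*s_1 ≥ 1))))
Answer: WP = (2*s = -2 → 18*s ≥ 28) ∧ ((¬(2*s = -2)) → ((4*s = 4 → 3*s ≥ -11) ∧ ((¬(4*s = 4)) → (∀s_1. 3*s_1 ≥ 1))))


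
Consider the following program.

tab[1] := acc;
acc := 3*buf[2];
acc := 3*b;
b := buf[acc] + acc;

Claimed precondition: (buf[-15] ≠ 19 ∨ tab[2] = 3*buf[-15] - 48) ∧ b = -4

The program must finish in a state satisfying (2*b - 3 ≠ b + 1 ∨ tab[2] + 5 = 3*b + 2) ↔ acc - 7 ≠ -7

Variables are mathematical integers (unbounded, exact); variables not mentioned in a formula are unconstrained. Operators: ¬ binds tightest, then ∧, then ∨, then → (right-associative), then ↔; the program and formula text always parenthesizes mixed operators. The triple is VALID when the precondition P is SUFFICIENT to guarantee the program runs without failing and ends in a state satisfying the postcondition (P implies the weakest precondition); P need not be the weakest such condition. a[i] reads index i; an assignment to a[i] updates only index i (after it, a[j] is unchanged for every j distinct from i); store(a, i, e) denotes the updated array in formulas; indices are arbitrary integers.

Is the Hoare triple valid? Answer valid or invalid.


Working backward. After the program, the postcondition (2*b - 3 ≠ b + 1 ∨ tab[2] + 5 = 3*b + 2) ↔ acc - 7 ≠ -7 must hold; in canonical form it is (b ≠ 4 ∨ tab[2] = 3*b - 3) ↔ acc ≠ 0.
Before b := buf[acc] + acc: (buf[acc] + acc ≠ 4 ∨ tab[2] = 3*buf[acc] + 3*acc - 3) ↔ acc ≠ 0
Before acc := 3*b: (buf[3*b] + 3*b ≠ 4 ∨ tab[2] = 3*buf[3*b] + 9*b - 3) ↔ 3*b ≠ 0
Before acc := 3*buf[2]: (buf[3*b] + 3*b ≠ 4 ∨ tab[2] = 3*buf[3*b] + 9*b - 3) ↔ 3*b ≠ 0
Before tab[1] := acc: (buf[3*b] + 3*b ≠ 4 ∨ tab[2] = 3*buf[3*b] + 9*b - 3) ↔ 3*b ≠ 0
The weakest precondition is (buf[3*b] + 3*b ≠ 4 ∨ tab[2] = 3*buf[3*b] + 9*b - 3) ↔ 3*b ≠ 0.
Check whether (buf[-15] ≠ 19 ∨ tab[2] = 3*buf[-15] - 48) ∧ b = -4 implies it.
Countermodel: at the initial state b = -4, buf = {[-15] = 2, [-12] = 16, [2] = 2, elsewhere 2}, tab = {[-15] = 10, [-12] = 10, [2] = 10, elsewhere 10}, the precondition holds but the weakest precondition fails.
Answer: invalid
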